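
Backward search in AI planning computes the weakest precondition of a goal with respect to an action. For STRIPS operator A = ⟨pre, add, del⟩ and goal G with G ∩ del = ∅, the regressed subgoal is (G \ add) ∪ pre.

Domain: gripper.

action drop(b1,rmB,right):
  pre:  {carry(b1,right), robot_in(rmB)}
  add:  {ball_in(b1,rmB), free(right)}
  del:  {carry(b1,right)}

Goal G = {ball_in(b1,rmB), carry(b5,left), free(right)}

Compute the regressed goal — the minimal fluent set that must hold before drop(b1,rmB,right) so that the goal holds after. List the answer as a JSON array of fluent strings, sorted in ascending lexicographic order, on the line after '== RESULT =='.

Regress:
  G ∩ del = {}  (empty — regression defined)
  G \ add = {ball_in(b1,rmB), carry(b5,left), free(right)} \ {ball_in(b1,rmB), free(right)} = {carry(b5,left)}
  ∪ pre   = {carry(b5,left)} ∪ {carry(b1,right), robot_in(rmB)}
          = {carry(b1,right), carry(b5,left), robot_in(rmB)}

== RESULT ==
["carry(b1,right)", "carry(b5,left)", "robot_in(rmB)"]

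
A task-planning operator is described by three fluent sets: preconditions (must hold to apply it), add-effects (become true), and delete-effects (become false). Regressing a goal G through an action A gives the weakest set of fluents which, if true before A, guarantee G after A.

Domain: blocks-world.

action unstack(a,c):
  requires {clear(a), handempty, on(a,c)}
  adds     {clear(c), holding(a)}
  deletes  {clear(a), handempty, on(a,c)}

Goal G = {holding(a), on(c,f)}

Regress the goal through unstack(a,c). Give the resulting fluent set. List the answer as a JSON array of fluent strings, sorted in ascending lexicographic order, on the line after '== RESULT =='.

Compute (G \ add) ∪ pre:
  G ∩ del = {}  (empty — regression defined)
  G \ add = {holding(a), on(c,f)} \ {clear(c), holding(a)} = {on(c,f)}
  ∪ pre   = {on(c,f)} ∪ {clear(a), handempty, on(a,c)}
          = {clear(a), handempty, on(a,c), on(c,f)}

== RESULT ==
["clear(a)", "handempty", "on(a,c)", "on(c,f)"]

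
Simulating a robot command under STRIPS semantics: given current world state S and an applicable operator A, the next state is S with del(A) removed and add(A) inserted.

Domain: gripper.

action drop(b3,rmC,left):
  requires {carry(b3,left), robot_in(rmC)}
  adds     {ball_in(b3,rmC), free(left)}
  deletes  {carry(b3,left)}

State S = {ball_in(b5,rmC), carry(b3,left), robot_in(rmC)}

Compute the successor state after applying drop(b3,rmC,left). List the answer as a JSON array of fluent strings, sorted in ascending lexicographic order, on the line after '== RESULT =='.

Compute (S \ del) ∪ add:
  pre ⊆ S: {carry(b3,left), robot_in(rmC)} ⊆ S  — applicable
  S \ del = {ball_in(b5,rmC), robot_in(rmC)}
  ∪ add   = {ball_in(b3,rmC), ball_in(b5,rmC), free(left), robot_in(rmC)}

== RESULT ==
["ball_in(b3,rmC)", "ball_in(b5,rmC)", "free(left)", "robot_in(rmC)"]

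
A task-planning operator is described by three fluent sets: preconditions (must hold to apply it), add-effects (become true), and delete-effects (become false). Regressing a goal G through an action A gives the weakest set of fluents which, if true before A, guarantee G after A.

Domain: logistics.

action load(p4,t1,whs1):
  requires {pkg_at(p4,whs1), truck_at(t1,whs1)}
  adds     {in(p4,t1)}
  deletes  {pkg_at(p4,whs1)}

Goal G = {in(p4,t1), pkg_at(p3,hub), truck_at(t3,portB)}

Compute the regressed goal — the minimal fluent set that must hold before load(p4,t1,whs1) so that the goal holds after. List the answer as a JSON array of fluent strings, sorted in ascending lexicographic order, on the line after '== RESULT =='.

Compute (G \ add) ∪ pre:
  G ∩ del = {}  (empty — regression defined)
  G \ add = {in(p4,t1), pkg_at(p3,hub), truck_at(t3,portB)} \ {in(p4,t1)} = {pkg_at(p3,hub), truck_at(t3,portB)}
  ∪ pre   = {pkg_at(p3,hub), truck_at(t3,portB)} ∪ {pkg_at(p4,whs1), truck_at(t1,whs1)}
          = {pkg_at(p3,hub), pkg_at(p4,whs1), truck_at(t1,whs1), truck_at(t3,portB)}

== RESULT ==
["pkg_at(p3,hub)", "pkg_at(p4,whs1)", "truck_at(t1,whs1)", "truck_at(t3,portB)"]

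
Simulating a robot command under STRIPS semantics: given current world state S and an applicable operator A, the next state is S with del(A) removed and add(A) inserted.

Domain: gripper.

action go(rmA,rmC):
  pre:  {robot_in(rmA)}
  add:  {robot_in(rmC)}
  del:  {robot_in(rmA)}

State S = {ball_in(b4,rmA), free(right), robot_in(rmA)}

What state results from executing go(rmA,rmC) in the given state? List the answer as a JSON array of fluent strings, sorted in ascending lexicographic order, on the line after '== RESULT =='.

Progress:
  pre ⊆ S: {robot_in(rmA)} ⊆ S  — applicable
  S \ del = {ball_in(b4,rmA), free(right)}
  ∪ add   = {ball_in(b4,rmA), free(right), robot_in(rmC)}

== RESULT ==
["ball_in(b4,rmA)", "free(right)", "robot_in(rmC)"]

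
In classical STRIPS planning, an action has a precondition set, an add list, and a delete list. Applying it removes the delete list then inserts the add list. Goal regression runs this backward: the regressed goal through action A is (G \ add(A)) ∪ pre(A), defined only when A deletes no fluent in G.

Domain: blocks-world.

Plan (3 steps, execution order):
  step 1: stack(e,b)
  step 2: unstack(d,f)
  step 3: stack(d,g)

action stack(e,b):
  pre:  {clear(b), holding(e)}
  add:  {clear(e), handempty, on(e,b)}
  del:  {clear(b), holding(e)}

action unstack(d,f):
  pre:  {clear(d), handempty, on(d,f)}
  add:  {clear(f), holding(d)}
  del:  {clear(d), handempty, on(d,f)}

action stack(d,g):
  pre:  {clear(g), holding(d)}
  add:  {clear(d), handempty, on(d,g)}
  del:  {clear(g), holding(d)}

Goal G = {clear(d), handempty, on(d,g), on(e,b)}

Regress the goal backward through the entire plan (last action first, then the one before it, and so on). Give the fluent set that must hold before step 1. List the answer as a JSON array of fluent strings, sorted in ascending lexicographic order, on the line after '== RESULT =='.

Regress step by step:
  through step 3 (stack(d,g)): drop {clear(d), handempty, on(d,g)}, keep {on(e,b)}, require {clear(g), holding(d)}
    → {clear(g), holding(d), on(e,b)}
  through step 2 (unstack(d,f)): drop {holding(d)}, keep {clear(g), on(e,b)}, require {clear(d), handempty, on(d,f)}
    → {clear(d), clear(g), handempty, on(d,f), on(e,b)}
  through step 1 (stack(e,b)): drop {handempty, on(e,b)}, keep {clear(d), clear(g), on(d,f)}, require {clear(b), holding(e)}
    → {clear(b), clear(d), clear(g), holding(e), on(d,f)}

== RESULT ==
["clear(b)", "clear(d)", "clear(g)", "holding(e)", "on(d,f)"]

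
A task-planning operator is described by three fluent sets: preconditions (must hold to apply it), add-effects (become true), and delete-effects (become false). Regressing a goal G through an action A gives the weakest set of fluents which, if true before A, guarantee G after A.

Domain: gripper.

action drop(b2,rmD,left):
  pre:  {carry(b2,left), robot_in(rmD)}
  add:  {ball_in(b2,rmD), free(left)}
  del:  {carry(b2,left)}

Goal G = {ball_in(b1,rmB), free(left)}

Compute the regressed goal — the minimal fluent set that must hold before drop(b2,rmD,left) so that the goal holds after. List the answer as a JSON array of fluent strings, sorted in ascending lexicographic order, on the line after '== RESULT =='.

Regress:
  G ∩ del = {}  (empty — regression defined)
  G \ add = {ball_in(b1,rmB), free(left)} \ {ball_in(b2,rmD), free(left)} = {ball_in(b1,rmB)}
  ∪ pre   = {ball_in(b1,rmB)} ∪ {carry(b2,left), robot_in(rmD)}
          = {ball_in(b1,rmB), carry(b2,left), robot_in(rmD)}

== RESULT ==
["ball_in(b1,rmB)", "carry(b2,left)", "robot_in(rmD)"]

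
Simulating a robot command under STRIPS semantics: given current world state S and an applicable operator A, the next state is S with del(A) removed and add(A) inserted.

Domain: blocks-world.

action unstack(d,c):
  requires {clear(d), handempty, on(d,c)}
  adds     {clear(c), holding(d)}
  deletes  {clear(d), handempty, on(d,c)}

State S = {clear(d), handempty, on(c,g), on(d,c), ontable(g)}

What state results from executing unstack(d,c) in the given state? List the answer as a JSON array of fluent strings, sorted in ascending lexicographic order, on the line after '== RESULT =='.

Compute (S \ del) ∪ add:
  pre ⊆ S: {clear(d), handempty, on(d,c)} ⊆ S  — applicable
  S \ del = {on(c,g), ontable(g)}
  ∪ add   = {clear(c), holding(d), on(c,g), ontable(g)}

== RESULT ==
["clear(c)", "holding(d)", "on(c,g)", "ontable(g)"]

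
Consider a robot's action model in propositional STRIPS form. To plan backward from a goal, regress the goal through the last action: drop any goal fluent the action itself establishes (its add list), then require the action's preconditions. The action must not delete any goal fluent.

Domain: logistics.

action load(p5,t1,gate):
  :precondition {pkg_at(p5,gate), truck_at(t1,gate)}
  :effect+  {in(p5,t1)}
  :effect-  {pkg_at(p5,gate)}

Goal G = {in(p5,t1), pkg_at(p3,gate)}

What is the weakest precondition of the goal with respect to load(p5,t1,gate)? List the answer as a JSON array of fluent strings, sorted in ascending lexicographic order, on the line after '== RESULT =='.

Regress:
  G ∩ del = {}  (empty — regression defined)
  G \ add = {in(p5,t1), pkg_at(p3,gate)} \ {in(p5,t1)} = {pkg_at(p3,gate)}
  ∪ pre   = {pkg_at(p3,gate)} ∪ {pkg_at(p5,gate), truck_at(t1,gate)}
          = {pkg_at(p3,gate), pkg_at(p5,gate), truck_at(t1,gate)}

== RESULT ==
["pkg_at(p3,gate)", "pkg_at(p5,gate)", "truck_at(t1,gate)"]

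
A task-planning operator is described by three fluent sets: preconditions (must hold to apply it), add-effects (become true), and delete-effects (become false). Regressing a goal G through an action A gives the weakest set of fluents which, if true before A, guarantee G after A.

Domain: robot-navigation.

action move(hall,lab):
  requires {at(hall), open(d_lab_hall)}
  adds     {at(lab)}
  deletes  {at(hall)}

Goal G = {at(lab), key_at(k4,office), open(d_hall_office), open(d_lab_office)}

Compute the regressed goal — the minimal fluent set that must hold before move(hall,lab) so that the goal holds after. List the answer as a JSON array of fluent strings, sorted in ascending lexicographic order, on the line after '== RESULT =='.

Regress:
  G ∩ del = {}  (empty — regression defined)
  G \ add = {at(lab), key_at(k4,office), open(d_hall_office), open(d_lab_office)} \ {at(lab)} = {key_at(k4,office), open(d_hall_office), open(d_lab_office)}
  ∪ pre   = {key_at(k4,office), open(d_hall_office), open(d_lab_office)} ∪ {at(hall), open(d_lab_hall)}
          = {at(hall), key_at(k4,office), open(d_hall_office), open(d_lab_hall), open(d_lab_office)}

== RESULT ==
["at(hall)", "key_at(k4,office)", "open(d_hall_office)", "open(d_lab_hall)", "open(d_lab_office)"]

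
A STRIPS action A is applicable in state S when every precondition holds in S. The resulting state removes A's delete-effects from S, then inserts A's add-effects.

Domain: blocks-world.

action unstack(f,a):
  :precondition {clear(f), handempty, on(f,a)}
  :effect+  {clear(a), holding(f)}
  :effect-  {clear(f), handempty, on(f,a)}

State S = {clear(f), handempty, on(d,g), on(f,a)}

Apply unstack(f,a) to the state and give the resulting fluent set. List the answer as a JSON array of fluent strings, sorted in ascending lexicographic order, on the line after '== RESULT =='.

Compute (S \ del) ∪ add:
  pre ⊆ S: {clear(f), handempty, on(f,a)} ⊆ S  — applicable
  S \ del = {on(d,g)}
  ∪ add   = {clear(a), holding(f), on(d,g)}

== RESULT ==
["clear(a)", "holding(f)", "on(d,g)"]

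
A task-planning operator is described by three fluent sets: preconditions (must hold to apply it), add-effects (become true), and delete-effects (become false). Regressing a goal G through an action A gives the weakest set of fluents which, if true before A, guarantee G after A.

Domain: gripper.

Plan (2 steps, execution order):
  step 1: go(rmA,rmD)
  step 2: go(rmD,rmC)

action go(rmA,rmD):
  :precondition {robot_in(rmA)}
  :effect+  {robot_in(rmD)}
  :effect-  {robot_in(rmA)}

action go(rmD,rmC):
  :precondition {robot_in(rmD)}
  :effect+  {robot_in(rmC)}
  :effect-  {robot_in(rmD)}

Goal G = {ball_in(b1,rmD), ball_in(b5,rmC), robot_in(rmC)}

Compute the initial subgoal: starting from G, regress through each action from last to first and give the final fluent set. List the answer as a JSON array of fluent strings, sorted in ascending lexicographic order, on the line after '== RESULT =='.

Regress step by step:
  through step 2 (go(rmD,rmC)): drop {robot_in(rmC)}, keep {ball_in(b1,rmD), ball_in(b5,rmC)}, require {robot_in(rmD)}
    → {ball_in(b1,rmD), ball_in(b5,rmC), robot_in(rmD)}
  through step 1 (go(rmA,rmD)): drop {robot_in(rmD)}, keep {ball_in(b1,rmD), ball_in(b5,rmC)}, require {robot_in(rmA)}
    → {ball_in(b1,rmD), ball_in(b5,rmC), robot_in(rmA)}

== RESULT ==
["ball_in(b1,rmD)", "ball_in(b5,rmC)", "robot_in(rmA)"]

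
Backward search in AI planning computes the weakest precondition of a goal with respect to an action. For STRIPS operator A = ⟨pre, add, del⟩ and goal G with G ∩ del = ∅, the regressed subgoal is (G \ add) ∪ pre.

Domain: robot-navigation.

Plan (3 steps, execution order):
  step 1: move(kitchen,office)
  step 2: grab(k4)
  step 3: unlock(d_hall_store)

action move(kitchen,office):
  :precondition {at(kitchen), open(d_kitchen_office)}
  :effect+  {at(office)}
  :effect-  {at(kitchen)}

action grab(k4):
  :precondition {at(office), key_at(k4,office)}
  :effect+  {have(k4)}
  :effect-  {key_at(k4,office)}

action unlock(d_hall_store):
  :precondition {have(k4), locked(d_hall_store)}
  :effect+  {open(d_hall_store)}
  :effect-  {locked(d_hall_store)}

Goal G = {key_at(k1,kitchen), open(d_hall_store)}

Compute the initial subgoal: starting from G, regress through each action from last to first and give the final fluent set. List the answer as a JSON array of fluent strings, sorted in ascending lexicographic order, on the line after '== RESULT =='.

Work backward from the goal:
  through step 3 (unlock(d_hall_store)): drop {open(d_hall_store)}, keep {key_at(k1,kitchen)}, require {have(k4), locked(d_hall_store)}
    → {have(k4), key_at(k1,kitchen), locked(d_hall_store)}
  through step 2 (grab(k4)): drop {have(k4)}, keep {key_at(k1,kitchen), locked(d_hall_store)}, require {at(office), key_at(k4,office)}
    → {at(office), key_at(k1,kitchen), key_at(k4,office), locked(d_hall_store)}
  through step 1 (move(kitchen,office)): drop {at(office)}, keep {key_at(k1,kitchen), key_at(k4,office), locked(d_hall_store)}, require {at(kitchen), open(d_kitchen_office)}
    → {at(kitchen), key_at(k1,kitchen), key_at(k4,office), locked(d_hall_store), open(d_kitchen_office)}

== RESULT ==
["at(kitchen)", "key_at(k1,kitchen)", "key_at(k4,office)", "locked(d_hall_store)", "open(d_kitchen_office)"]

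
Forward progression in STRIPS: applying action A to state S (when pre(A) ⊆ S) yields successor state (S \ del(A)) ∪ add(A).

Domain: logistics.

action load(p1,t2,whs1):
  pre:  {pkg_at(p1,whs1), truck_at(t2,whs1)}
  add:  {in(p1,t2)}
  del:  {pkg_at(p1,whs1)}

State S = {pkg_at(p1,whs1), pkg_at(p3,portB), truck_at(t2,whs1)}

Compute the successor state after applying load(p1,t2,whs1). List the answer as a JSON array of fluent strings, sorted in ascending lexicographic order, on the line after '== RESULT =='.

Compute (S \ del) ∪ add:
  pre ⊆ S: {pkg_at(p1,whs1), truck_at(t2,whs1)} ⊆ S  — applicable
  S \ del = {pkg_at(p3,portB), truck_at(t2,whs1)}
  ∪ add   = {in(p1,t2), pkg_at(p3,portB), truck_at(t2,whs1)}

== RESULT ==
["in(p1,t2)", "pkg_at(p3,portB)", "truck_at(t2,whs1)"]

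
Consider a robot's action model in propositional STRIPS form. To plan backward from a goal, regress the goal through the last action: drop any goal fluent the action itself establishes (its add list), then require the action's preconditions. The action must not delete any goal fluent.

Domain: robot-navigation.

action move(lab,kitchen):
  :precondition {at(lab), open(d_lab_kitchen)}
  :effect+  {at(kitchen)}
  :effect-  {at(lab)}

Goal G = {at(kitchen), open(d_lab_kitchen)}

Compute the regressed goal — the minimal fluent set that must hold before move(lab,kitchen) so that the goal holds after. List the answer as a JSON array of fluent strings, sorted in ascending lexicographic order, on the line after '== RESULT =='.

Regress:
  G ∩ del = {}  (empty — regression defined)
  G \ add = {at(kitchen), open(d_lab_kitchen)} \ {at(kitchen)} = {open(d_lab_kitchen)}
  ∪ pre   = {open(d_lab_kitchen)} ∪ {at(lab), open(d_lab_kitchen)}
          = {at(lab), open(d_lab_kitchen)}

== RESULT ==
["at(lab)", "open(d_lab_kitchen)"]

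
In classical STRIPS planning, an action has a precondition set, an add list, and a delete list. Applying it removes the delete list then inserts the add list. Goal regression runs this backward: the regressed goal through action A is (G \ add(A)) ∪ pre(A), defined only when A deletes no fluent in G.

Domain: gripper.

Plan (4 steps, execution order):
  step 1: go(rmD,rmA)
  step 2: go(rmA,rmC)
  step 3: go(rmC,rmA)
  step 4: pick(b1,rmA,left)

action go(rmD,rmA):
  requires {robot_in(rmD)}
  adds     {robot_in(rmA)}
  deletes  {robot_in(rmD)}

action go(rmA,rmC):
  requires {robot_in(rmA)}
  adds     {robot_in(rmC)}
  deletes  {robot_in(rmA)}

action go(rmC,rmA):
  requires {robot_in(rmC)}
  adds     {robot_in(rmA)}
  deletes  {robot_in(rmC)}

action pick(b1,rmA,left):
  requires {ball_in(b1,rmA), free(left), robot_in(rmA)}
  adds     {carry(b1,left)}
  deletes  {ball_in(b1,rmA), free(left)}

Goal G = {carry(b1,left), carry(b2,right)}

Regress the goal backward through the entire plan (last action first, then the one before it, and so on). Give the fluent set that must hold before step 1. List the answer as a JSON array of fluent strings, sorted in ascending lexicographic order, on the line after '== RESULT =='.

Regress step by step:
  through step 4 (pick(b1,rmA,left)): drop {carry(b1,left)}, keep {carry(b2,right)}, require {ball_in(b1,rmA), free(left), robot_in(rmA)}
    → {ball_in(b1,rmA), carry(b2,right), free(left), robot_in(rmA)}
  through step 3 (go(rmC,rmA)): drop {robot_in(rmA)}, keep {ball_in(b1,rmA), carry(b2,right), free(left)}, require {robot_in(rmC)}
    → {ball_in(b1,rmA), carry(b2,right), free(left), robot_in(rmC)}
  through step 2 (go(rmA,rmC)): drop {robot_in(rmC)}, keep {ball_in(b1,rmA), carry(b2,right), free(left)}, require {robot_in(rmA)}
    → {ball_in(b1,rmA), carry(b2,right), free(left), robot_in(rmA)}
  through step 1 (go(rmD,rmA)): drop {robot_in(rmA)}, keep {ball_in(b1,rmA), carry(b2,right), free(left)}, require {robot_in(rmD)}
    → {ball_in(b1,rmA), carry(b2,right), free(left), robot_in(rmD)}

== RESULT ==
["ball_in(b1,rmA)", "carry(b2,right)", "free(left)", "robot_in(rmD)"]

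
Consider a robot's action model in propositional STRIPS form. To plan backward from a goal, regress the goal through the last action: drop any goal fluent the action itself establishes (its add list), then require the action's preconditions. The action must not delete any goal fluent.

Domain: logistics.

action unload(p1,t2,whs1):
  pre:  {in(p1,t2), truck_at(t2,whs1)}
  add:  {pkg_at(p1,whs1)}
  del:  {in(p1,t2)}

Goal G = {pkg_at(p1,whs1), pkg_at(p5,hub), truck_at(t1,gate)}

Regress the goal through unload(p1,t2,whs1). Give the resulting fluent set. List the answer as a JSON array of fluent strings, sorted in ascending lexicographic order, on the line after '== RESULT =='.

Regress:
  G ∩ del = {}  (empty — regression defined)
  G \ add = {pkg_at(p1,whs1), pkg_at(p5,hub), truck_at(t1,gate)} \ {pkg_at(p1,whs1)} = {pkg_at(p5,hub), truck_at(t1,gate)}
  ∪ pre   = {pkg_at(p5,hub), truck_at(t1,gate)} ∪ {in(p1,t2), truck_at(t2,whs1)}
          = {in(p1,t2), pkg_at(p5,hub), truck_at(t1,gate), truck_at(t2,whs1)}

== RESULT ==
["in(p1,t2)", "pkg_at(p5,hub)", "truck_at(t1,gate)", "truck_at(t2,whs1)"]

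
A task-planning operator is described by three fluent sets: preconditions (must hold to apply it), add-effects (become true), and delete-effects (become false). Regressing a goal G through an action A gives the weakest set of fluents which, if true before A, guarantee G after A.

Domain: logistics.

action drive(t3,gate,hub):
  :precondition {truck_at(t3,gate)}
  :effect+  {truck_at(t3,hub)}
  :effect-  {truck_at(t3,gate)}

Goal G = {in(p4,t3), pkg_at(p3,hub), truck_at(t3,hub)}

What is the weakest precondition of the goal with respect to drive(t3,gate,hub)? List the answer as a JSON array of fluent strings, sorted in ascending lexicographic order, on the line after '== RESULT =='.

Compute (G \ add) ∪ pre:
  G ∩ del = {}  (empty — regression defined)
  G \ add = {in(p4,t3), pkg_at(p3,hub), truck_at(t3,hub)} \ {truck_at(t3,hub)} = {in(p4,t3), pkg_at(p3,hub)}
  ∪ pre   = {in(p4,t3), pkg_at(p3,hub)} ∪ {truck_at(t3,gate)}
          = {in(p4,t3), pkg_at(p3,hub), truck_at(t3,gate)}

== RESULT ==
["in(p4,t3)", "pkg_at(p3,hub)", "truck_at(t3,gate)"]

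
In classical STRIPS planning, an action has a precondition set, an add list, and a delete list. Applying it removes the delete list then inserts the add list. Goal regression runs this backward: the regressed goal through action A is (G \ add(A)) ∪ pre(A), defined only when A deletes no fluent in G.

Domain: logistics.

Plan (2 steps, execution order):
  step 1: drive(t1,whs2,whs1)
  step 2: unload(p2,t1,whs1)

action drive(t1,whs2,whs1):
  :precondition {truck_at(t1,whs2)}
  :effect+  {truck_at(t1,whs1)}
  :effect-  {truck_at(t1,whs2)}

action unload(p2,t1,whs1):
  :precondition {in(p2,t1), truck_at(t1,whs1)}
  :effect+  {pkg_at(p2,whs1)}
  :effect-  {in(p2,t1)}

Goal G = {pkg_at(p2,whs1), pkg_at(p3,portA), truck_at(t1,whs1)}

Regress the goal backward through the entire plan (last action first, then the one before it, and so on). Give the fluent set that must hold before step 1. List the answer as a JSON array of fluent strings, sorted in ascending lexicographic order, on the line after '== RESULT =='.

Regress step by step:
  through step 2 (unload(p2,t1,whs1)): drop {pkg_at(p2,whs1)}, keep {pkg_at(p3,portA), truck_at(t1,whs1)}, require {in(p2,t1), truck_at(t1,whs1)}
    → {in(p2,t1), pkg_at(p3,portA), truck_at(t1,whs1)}
  through step 1 (drive(t1,whs2,whs1)): drop {truck_at(t1,whs1)}, keep {in(p2,t1), pkg_at(p3,portA)}, require {truck_at(t1,whs2)}
    → {in(p2,t1), pkg_at(p3,portA), truck_at(t1,whs2)}

== RESULT ==
["in(p2,t1)", "pkg_at(p3,portA)", "truck_at(t1,whs2)"]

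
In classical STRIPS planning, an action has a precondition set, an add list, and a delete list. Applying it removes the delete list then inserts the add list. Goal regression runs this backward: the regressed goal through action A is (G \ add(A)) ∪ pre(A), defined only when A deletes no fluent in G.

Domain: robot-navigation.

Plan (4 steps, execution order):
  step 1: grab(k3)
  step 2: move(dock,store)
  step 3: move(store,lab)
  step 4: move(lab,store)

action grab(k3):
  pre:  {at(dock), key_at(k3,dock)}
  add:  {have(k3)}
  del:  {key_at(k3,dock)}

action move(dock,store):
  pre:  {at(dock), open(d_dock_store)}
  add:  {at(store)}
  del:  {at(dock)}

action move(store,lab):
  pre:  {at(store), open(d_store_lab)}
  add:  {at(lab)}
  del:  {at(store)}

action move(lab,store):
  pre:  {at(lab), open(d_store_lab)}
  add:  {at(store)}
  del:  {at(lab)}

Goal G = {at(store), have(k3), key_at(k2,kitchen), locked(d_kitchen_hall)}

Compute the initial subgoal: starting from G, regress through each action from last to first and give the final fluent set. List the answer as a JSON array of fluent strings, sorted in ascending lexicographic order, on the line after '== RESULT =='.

Regress step by step:
  through step 4 (move(lab,store)): drop {at(store)}, keep {have(k3), key_at(k2,kitchen), locked(d_kitchen_hall)}, require {at(lab), open(d_store_lab)}
    → {at(lab), have(k3), key_at(k2,kitchen), locked(d_kitchen_hall), open(d_store_lab)}
  through step 3 (move(store,lab)): drop {at(lab)}, keep {have(k3), key_at(k2,kitchen), locked(d_kitchen_hall), open(d_store_lab)}, require {at(store), open(d_store_lab)}
    → {at(store), have(k3), key_at(k2,kitchen), locked(d_kitchen_hall), open(d_store_lab)}
  through step 2 (move(dock,store)): drop {at(store)}, keep {have(k3), key_at(k2,kitchen), locked(d_kitchen_hall), open(d_store_lab)}, require {at(dock), open(d_dock_store)}
    → {at(dock), have(k3), key_at(k2,kitchen), locked(d_kitchen_hall), open(d_dock_store), open(d_store_lab)}
  through step 1 (grab(k3)): drop {have(k3)}, keep {at(dock), key_at(k2,kitchen), locked(d_kitchen_hall), open(d_dock_store), open(d_store_lab)}, require {at(dock), key_at(k3,dock)}
    → {at(dock), key_at(k2,kitchen), key_at(k3,dock), locked(d_kitchen_hall), open(d_dock_store), open(d_store_lab)}

== RESULT ==
["at(dock)", "key_at(k2,kitchen)", "key_at(k3,dock)", "locked(d_kitchen_hall)", "open(d_dock_store)", "open(d_store_lab)"]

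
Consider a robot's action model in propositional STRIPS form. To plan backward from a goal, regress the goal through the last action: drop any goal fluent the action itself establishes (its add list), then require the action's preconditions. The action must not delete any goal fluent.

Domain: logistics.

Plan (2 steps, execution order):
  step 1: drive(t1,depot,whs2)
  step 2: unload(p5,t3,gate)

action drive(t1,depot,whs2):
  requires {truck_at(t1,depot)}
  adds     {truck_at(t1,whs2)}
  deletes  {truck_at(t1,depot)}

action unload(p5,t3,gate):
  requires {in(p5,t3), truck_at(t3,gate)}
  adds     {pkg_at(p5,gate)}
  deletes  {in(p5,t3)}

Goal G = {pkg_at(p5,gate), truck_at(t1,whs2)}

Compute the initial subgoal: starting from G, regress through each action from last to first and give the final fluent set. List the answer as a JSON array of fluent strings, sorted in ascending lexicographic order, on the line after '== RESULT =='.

Work backward from the goal:
  through step 2 (unload(p5,t3,gate)): drop {pkg_at(p5,gate)}, keep {truck_at(t1,whs2)}, require {in(p5,t3), truck_at(t3,gate)}
    → {in(p5,t3), truck_at(t1,whs2), truck_at(t3,gate)}
  through step 1 (drive(t1,depot,whs2)): drop {truck_at(t1,whs2)}, keep {in(p5,t3), truck_at(t3,gate)}, require {truck_at(t1,depot)}
    → {in(p5,t3), truck_at(t1,depot), truck_at(t3,gate)}

== RESULT ==
["in(p5,t3)", "truck_at(t1,depot)", "truck_at(t3,gate)"]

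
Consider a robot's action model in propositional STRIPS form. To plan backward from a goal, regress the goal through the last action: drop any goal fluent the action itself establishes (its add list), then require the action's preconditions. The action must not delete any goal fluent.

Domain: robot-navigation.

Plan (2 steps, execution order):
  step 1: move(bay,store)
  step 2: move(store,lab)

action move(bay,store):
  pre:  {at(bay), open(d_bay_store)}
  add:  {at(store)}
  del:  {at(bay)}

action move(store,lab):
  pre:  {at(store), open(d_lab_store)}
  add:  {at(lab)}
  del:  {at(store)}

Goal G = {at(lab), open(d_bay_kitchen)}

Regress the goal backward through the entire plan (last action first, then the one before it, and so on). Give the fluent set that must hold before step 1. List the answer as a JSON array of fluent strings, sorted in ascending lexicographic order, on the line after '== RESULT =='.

Work backward from the goal:
  through step 2 (move(store,lab)): drop {at(lab)}, keep {open(d_bay_kitchen)}, require {at(store), open(d_lab_store)}
    → {at(store), open(d_bay_kitchen), open(d_lab_store)}
  through step 1 (move(bay,store)): drop {at(store)}, keep {open(d_bay_kitchen), open(d_lab_store)}, require {at(bay), open(d_bay_store)}
    → {at(bay), open(d_bay_kitchen), open(d_bay_store), open(d_lab_store)}

== RESULT ==
["at(bay)", "open(d_bay_kitchen)", "open(d_bay_store)", "open(d_lab_store)"]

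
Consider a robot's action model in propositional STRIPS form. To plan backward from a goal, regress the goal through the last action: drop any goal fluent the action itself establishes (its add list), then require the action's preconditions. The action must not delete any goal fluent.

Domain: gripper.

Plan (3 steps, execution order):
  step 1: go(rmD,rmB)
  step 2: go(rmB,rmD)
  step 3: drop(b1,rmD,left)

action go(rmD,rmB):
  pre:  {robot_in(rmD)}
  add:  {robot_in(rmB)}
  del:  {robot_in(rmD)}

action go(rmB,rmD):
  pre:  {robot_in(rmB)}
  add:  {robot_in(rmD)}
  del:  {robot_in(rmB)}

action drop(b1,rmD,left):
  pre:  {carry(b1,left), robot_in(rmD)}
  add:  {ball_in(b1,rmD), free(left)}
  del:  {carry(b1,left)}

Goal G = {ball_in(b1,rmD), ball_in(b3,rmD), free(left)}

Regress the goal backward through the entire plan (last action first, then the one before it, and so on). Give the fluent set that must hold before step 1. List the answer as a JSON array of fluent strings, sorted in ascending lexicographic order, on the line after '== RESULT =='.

Regress step by step:
  through step 3 (drop(b1,rmD,left)): drop {ball_in(b1,rmD), free(left)}, keep {ball_in(b3,rmD)}, require {carry(b1,left), robot_in(rmD)}
    → {ball_in(b3,rmD), carry(b1,left), robot_in(rmD)}
  through step 2 (go(rmB,rmD)): drop {robot_in(rmD)}, keep {ball_in(b3,rmD), carry(b1,left)}, require {robot_in(rmB)}
    → {ball_in(b3,rmD), carry(b1,left), robot_in(rmB)}
  through step 1 (go(rmD,rmB)): drop {robot_in(rmB)}, keep {ball_in(b3,rmD), carry(b1,left)}, require {robot_in(rmD)}
    → {ball_in(b3,rmD), carry(b1,left), robot_in(rmD)}

== RESULT ==
["ball_in(b3,rmD)", "carry(b1,left)", "robot_in(rmD)"]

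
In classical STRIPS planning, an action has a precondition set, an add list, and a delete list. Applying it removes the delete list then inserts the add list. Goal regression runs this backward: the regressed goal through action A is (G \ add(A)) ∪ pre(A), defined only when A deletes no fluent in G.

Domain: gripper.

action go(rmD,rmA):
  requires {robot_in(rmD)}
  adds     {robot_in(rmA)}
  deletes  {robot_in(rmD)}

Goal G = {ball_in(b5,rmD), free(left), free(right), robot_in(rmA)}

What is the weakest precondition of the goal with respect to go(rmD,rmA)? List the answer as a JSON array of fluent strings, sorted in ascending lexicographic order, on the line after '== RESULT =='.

Compute (G \ add) ∪ pre:
  G ∩ del = {}  (empty — regression defined)
  G \ add = {ball_in(b5,rmD), free(left), free(right), robot_in(rmA)} \ {robot_in(rmA)} = {ball_in(b5,rmD), free(left), free(right)}
  ∪ pre   = {ball_in(b5,rmD), free(left), free(right)} ∪ {robot_in(rmD)}
          = {ball_in(b5,rmD), free(left), free(right), robot_in(rmD)}

== RESULT ==
["ball_in(b5,rmD)", "free(left)", "free(right)", "robot_in(rmD)"]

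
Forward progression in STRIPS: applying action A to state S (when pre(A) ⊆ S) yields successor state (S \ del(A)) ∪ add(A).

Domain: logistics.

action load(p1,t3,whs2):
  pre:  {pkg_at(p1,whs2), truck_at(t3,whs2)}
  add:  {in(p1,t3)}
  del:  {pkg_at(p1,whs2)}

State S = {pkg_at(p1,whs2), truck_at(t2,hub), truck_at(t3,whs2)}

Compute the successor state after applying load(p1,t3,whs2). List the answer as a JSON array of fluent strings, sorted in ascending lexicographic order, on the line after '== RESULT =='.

Progress:
  pre ⊆ S: {pkg_at(p1,whs2), truck_at(t3,whs2)} ⊆ S  — applicable
  S \ del = {truck_at(t2,hub), truck_at(t3,whs2)}
  ∪ add   = {in(p1,t3), truck_at(t2,hub), truck_at(t3,whs2)}

== RESULT ==
["in(p1,t3)", "truck_at(t2,hub)", "truck_at(t3,whs2)"]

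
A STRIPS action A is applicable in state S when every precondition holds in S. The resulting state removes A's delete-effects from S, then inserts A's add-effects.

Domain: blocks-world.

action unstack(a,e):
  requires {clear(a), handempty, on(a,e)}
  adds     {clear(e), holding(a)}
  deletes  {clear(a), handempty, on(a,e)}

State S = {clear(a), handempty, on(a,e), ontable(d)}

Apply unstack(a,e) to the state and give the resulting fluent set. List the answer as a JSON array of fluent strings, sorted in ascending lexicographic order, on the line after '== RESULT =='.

Progress:
  pre ⊆ S: {clear(a), handempty, on(a,e)} ⊆ S  — applicable
  S \ del = {ontable(d)}
  ∪ add   = {clear(e), holding(a), ontable(d)}

== RESULT ==
["clear(e)", "holding(a)", "ontable(d)"]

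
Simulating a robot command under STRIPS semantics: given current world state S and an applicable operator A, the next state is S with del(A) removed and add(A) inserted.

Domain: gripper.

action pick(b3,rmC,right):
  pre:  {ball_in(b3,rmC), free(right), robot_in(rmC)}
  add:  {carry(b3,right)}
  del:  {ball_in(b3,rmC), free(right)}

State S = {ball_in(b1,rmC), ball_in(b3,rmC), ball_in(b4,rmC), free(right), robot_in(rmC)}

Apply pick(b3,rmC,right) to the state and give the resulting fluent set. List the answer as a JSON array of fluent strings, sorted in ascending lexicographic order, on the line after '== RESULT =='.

Compute (S \ del) ∪ add:
  pre ⊆ S: {ball_in(b3,rmC), free(right), robot_in(rmC)} ⊆ S  — applicable
  S \ del = {ball_in(b1,rmC), ball_in(b4,rmC), robot_in(rmC)}
  ∪ add   = {ball_in(b1,rmC), ball_in(b4,rmC), carry(b3,right), robot_in(rmC)}

== RESULT ==
["ball_in(b1,rmC)", "ball_in(b4,rmC)", "carry(b3,right)", "robot_in(rmC)"]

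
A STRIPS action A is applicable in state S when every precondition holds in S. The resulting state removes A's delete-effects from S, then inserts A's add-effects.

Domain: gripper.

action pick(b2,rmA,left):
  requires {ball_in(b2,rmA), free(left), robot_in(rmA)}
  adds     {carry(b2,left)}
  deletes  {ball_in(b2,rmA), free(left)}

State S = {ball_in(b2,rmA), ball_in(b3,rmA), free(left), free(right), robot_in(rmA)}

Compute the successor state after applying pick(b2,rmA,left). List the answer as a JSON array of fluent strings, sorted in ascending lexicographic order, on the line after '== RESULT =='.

Progress:
  pre ⊆ S: {ball_in(b2,rmA), free(left), robot_in(rmA)} ⊆ S  — applicable
  S \ del = {ball_in(b3,rmA), free(right), robot_in(rmA)}
  ∪ add   = {ball_in(b3,rmA), carry(b2,left), free(right), robot_in(rmA)}

== RESULT ==
["ball_in(b3,rmA)", "carry(b2,left)", "free(right)", "robot_in(rmA)"]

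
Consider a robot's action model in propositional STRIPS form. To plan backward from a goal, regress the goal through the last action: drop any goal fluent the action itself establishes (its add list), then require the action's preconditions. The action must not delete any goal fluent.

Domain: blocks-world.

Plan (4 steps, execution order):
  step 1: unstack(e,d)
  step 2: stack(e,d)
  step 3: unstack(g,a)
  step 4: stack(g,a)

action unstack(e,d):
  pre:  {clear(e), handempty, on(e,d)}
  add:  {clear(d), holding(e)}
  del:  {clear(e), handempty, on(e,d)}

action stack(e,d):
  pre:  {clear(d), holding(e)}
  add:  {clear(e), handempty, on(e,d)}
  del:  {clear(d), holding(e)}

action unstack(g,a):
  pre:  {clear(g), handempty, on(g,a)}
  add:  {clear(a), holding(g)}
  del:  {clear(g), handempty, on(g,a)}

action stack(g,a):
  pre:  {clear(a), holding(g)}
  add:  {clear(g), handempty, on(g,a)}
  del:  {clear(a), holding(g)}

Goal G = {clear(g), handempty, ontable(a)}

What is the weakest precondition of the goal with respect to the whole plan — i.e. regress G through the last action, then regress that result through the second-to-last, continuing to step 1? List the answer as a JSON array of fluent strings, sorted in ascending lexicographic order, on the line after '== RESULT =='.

Regress step by step:
  through step 4 (stack(g,a)): drop {clear(g), handempty}, keep {ontable(a)}, require {clear(a), holding(g)}
    → {clear(a), holding(g), ontable(a)}
  through step 3 (unstack(g,a)): drop {clear(a), holding(g)}, keep {ontable(a)}, require {clear(g), handempty, on(g,a)}
    → {clear(g), handempty, on(g,a), ontable(a)}
  through step 2 (stack(e,d)): drop {handempty}, keep {clear(g), on(g,a), ontable(a)}, require {clear(d), holding(e)}
    → {clear(d), clear(g), holding(e), on(g,a), ontable(a)}
  through step 1 (unstack(e,d)): drop {clear(d), holding(e)}, keep {clear(g), on(g,a), ontable(a)}, require {clear(e), handempty, on(e,d)}
    → {clear(e), clear(g), handempty, on(e,d), on(g,a), ontable(a)}

== RESULT ==
["clear(e)", "clear(g)", "handempty", "on(e,d)", "on(g,a)", "ontable(a)"]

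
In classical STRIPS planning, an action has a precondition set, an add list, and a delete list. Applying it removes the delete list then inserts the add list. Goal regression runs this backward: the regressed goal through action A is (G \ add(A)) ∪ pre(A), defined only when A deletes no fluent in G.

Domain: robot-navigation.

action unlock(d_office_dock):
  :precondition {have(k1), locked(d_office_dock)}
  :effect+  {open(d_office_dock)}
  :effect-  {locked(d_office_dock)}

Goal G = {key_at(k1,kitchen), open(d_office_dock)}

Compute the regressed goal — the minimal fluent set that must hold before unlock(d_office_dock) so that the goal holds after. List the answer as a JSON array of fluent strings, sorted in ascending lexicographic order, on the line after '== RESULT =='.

Regress:
  G ∩ del = {}  (empty — regression defined)
  G \ add = {key_at(k1,kitchen), open(d_office_dock)} \ {open(d_office_dock)} = {key_at(k1,kitchen)}
  ∪ pre   = {key_at(k1,kitchen)} ∪ {have(k1), locked(d_office_dock)}
          = {have(k1), key_at(k1,kitchen), locked(d_office_dock)}

== RESULT ==
["have(k1)", "key_at(k1,kitchen)", "locked(d_office_dock)"]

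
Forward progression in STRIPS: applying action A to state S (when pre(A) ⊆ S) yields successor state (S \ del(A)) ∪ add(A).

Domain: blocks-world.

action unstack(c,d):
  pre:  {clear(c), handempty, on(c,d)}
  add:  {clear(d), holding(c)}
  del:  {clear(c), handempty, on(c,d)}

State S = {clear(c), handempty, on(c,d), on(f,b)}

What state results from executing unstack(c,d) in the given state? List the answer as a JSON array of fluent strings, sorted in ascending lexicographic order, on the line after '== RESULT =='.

Progress:
  pre ⊆ S: {clear(c), handempty, on(c,d)} ⊆ S  — applicable
  S \ del = {on(f,b)}
  ∪ add   = {clear(d), holding(c), on(f,b)}

== RESULT ==
["clear(d)", "holding(c)", "on(f,b)"]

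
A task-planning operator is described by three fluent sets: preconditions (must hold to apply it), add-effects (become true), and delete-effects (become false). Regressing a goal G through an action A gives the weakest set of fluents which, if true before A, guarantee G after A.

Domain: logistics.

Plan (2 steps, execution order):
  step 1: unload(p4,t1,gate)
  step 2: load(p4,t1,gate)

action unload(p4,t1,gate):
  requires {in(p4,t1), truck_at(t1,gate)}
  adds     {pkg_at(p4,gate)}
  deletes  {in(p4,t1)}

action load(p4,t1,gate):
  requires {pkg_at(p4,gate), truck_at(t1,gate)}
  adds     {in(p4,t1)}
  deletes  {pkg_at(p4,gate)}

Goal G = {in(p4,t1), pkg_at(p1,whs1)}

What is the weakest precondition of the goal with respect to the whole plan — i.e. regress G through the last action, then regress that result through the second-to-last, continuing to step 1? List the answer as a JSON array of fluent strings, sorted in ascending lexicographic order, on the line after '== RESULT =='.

Work backward from the goal:
  through step 2 (load(p4,t1,gate)): drop {in(p4,t1)}, keep {pkg_at(p1,whs1)}, require {pkg_at(p4,gate), truck_at(t1,gate)}
    → {pkg_at(p1,whs1), pkg_at(p4,gate), truck_at(t1,gate)}
  through step 1 (unload(p4,t1,gate)): drop {pkg_at(p4,gate)}, keep {pkg_at(p1,whs1), truck_at(t1,gate)}, require {in(p4,t1), truck_at(t1,gate)}
    → {in(p4,t1), pkg_at(p1,whs1), truck_at(t1,gate)}

== RESULT ==
["in(p4,t1)", "pkg_at(p1,whs1)", "truck_at(t1,gate)"]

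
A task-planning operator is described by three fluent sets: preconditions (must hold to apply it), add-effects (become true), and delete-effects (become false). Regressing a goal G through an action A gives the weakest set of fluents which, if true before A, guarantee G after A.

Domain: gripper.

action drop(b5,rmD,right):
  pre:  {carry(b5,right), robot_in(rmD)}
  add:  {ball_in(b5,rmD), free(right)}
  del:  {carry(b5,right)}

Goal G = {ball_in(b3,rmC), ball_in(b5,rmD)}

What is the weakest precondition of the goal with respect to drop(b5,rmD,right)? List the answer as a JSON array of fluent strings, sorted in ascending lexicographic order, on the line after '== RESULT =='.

Regress:
  G ∩ del = {}  (empty — regression defined)
  G \ add = {ball_in(b3,rmC), ball_in(b5,rmD)} \ {ball_in(b5,rmD), free(right)} = {ball_in(b3,rmC)}
  ∪ pre   = {ball_in(b3,rmC)} ∪ {carry(b5,right), robot_in(rmD)}
          = {ball_in(b3,rmC), carry(b5,right), robot_in(rmD)}

== RESULT ==
["ball_in(b3,rmC)", "carry(b5,right)", "robot_in(rmD)"]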